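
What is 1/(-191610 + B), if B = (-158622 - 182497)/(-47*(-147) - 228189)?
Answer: -221280/42399119681 ≈ -5.2190e-6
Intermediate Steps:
B = 341119/221280 (B = -341119/(6909 - 228189) = -341119/(-221280) = -341119*(-1/221280) = 341119/221280 ≈ 1.5416)
1/(-191610 + B) = 1/(-191610 + 341119/221280) = 1/(-42399119681/221280) = -221280/42399119681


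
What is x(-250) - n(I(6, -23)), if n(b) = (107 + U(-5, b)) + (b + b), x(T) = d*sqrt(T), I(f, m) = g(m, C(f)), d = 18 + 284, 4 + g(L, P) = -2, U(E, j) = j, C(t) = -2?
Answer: -89 + 1510*I*sqrt(10) ≈ -89.0 + 4775.0*I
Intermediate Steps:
g(L, P) = -6 (g(L, P) = -4 - 2 = -6)
d = 302
I(f, m) = -6
x(T) = 302*sqrt(T)
n(b) = 107 + 3*b (n(b) = (107 + b) + (b + b) = (107 + b) + 2*b = 107 + 3*b)
x(-250) - n(I(6, -23)) = 302*sqrt(-250) - (107 + 3*(-6)) = 302*(5*I*sqrt(10)) - (107 - 18) = 1510*I*sqrt(10) - 1*89 = 1510*I*sqrt(10) - 89 = -89 + 1510*I*sqrt(10)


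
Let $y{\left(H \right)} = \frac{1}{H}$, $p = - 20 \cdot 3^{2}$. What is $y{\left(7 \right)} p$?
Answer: $- \frac{180}{7} \approx -25.714$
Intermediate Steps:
$p = -180$ ($p = \left(-20\right) 9 = -180$)
$y{\left(7 \right)} p = \frac{1}{7} \left(-180\right) = - \frac{180}{7}$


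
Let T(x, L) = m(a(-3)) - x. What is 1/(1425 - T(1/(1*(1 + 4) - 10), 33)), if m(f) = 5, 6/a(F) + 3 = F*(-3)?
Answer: 5/7099 ≈ 0.00070432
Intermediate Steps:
a(F) = 6/(-3 - 3*F) (a(F) = 6/(-3 + F*(-3)) = 6/(-3 - 3*F))
T(x, L) = 5 - x
1/(1425 - T(1/(1*(1 + 4) - 10), 33)) = 1/(1425 - (5 - 1/(1*(1 + 4) - 10))) = 1/(1425 - (5 - 1/(1*5 - 10))) = 1/(1425 - (5 - 1/(5 - 10))) = 1/(1425 - (5 - 1/(-5))) = 1/(1425 - (5 - 1*(-⅕))) = 1/(1425 - (5 + ⅕)) = 1/(1425 - 1*26/5) = 1/(1425 - 26/5) = 1/(7099/5) = 5/7099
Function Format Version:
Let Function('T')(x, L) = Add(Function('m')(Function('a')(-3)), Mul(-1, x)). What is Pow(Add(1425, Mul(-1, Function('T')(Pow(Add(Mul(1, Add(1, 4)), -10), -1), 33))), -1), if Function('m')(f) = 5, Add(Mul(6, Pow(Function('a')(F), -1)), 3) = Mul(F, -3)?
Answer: Rational(5, 7099) ≈ 0.00070432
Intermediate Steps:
Function('a')(F) = Mul(6, Pow(Add(-3, Mul(-3, F)), -1)) (Function('a')(F) = Mul(6, Pow(Add(-3, Mul(F, -3)), -1)) = Mul(6, Pow(Add(-3, Mul(-3, F)), -1)))
Function('T')(x, L) = Add(5, Mul(-1, x))
Pow(Add(1425, Mul(-1, Function('T')(Pow(Add(Mul(1, Add(1, 4)), -10), -1), 33))), -1) = Pow(Add(1425, Mul(-1, Add(5, Mul(-1, Pow(Add(Mul(1, Add(1, 4)), -10), -1))))), -1) = Pow(Add(1425, Mul(-1, Add(5, Mul(-1, Pow(Add(Mul(1, 5), -10), -1))))), -1) = Pow(Add(1425, Mul(-1, Add(5, Mul(-1, Pow(Add(5, -10), -1))))), -1) = Pow(Add(1425, Mul(-1, Add(5, Mul(-1, Pow(-5, -1))))), -1) = Pow(Add(1425, Mul(-1, Add(5, Mul(-1, Rational(-1, 5))))), -1) = Pow(Add(1425, Mul(-1, Add(5, Rational(1, 5)))), -1) = Pow(Add(1425, Mul(-1, Rational(26, 5))), -1) = Pow(Add(1425, Rational(-26, 5)), -1) = Pow(Rational(7099, 5), -1) = Rational(5, 7099)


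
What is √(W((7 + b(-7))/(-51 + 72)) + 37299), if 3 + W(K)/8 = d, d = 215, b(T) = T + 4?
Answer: √38995 ≈ 197.47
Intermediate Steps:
b(T) = 4 + T
W(K) = 1696 (W(K) = -24 + 8*215 = -24 + 1720 = 1696)
√(W((7 + b(-7))/(-51 + 72)) + 37299) = √(1696 + 37299) = √38995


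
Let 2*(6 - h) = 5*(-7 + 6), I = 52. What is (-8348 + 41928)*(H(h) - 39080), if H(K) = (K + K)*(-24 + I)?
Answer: -1296322320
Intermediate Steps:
h = 17/2 (h = 6 - 5*(-7 + 6)/2 = 6 - 5*(-1)/2 = 6 - ½*(-5) = 6 + 5/2 = 17/2 ≈ 8.5000)
H(K) = 56*K (H(K) = (K + K)*(-24 + 52) = (2*K)*28 = 56*K)
(-8348 + 41928)*(H(h) - 39080) = (-8348 + 41928)*(56*(17/2) - 39080) = 33580*(476 - 39080) = 33580*(-38604) = -1296322320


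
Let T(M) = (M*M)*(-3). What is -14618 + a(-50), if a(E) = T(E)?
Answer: -22118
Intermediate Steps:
T(M) = -3*M² (T(M) = M²*(-3) = -3*M²)
a(E) = -3*E²
-14618 + a(-50) = -14618 - 3*(-50)² = -14618 - 3*2500 = -14618 - 7500 = -22118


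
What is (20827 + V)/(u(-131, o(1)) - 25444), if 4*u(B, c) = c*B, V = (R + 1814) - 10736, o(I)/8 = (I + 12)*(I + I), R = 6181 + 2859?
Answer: -20945/32256 ≈ -0.64934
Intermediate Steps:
R = 9040
o(I) = 16*I*(12 + I) (o(I) = 8*((I + 12)*(I + I)) = 8*((12 + I)*(2*I)) = 8*(2*I*(12 + I)) = 16*I*(12 + I))
V = 118 (V = (9040 + 1814) - 10736 = 10854 - 10736 = 118)
u(B, c) = B*c/4 (u(B, c) = (c*B)/4 = (B*c)/4 = B*c/4)
(20827 + V)/(u(-131, o(1)) - 25444) = (20827 + 118)/((1/4)*(-131)*(16*1*(12 + 1)) - 25444) = 20945/((1/4)*(-131)*(16*1*13) - 25444) = 20945/((1/4)*(-131)*208 - 25444) = 20945/(-6812 - 25444) = 20945/(-32256) = 20945*(-1/32256) = -20945/32256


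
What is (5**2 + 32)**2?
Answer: 3249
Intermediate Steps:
(5**2 + 32)**2 = (25 + 32)**2 = 57**2 = 3249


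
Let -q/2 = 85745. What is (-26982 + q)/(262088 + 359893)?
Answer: -198472/621981 ≈ -0.31910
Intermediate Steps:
q = -171490 (q = -2*85745 = -171490)
(-26982 + q)/(262088 + 359893) = (-26982 - 171490)/(262088 + 359893) = -198472/621981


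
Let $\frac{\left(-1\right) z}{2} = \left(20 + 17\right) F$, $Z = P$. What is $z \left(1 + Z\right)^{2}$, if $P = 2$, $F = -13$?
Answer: $8658$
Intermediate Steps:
$Z = 2$
$z = 962$ ($z = - 2 \left(20 + 17\right) \left(-13\right) = - 2 \cdot 37 \left(-13\right) = \left(-2\right) \left(-481\right) = 962$)
$z \left(1 + Z\right)^{2} = 962 \left(1 + 2\right)^{2} = 962 \cdot 3^{2} = 962 \cdot 9 = 8658$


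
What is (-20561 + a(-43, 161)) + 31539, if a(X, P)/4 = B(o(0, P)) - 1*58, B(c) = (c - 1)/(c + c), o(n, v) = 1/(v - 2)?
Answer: 10430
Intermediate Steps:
o(n, v) = 1/(-2 + v)
B(c) = (-1 + c)/(2*c) (B(c) = (-1 + c)/((2*c)) = (-1 + c)*(1/(2*c)) = (-1 + c)/(2*c))
a(X, P) = -232 + 2*(-1 + 1/(-2 + P))*(-2 + P) (a(X, P) = 4*((-1 + 1/(-2 + P))/(2*(1/(-2 + P))) - 1*58) = 4*((-2 + P)*(-1 + 1/(-2 + P))/2 - 58) = 4*((-1 + 1/(-2 + P))*(-2 + P)/2 - 58) = 4*(-58 + (-1 + 1/(-2 + P))*(-2 + P)/2) = -232 + 2*(-1 + 1/(-2 + P))*(-2 + P))
(-20561 + a(-43, 161)) + 31539 = (-20561 + (-226 - 2*161)) + 31539 = (-20561 + (-226 - 322)) + 31539 = (-20561 - 548) + 31539 = -21109 + 31539 = 10430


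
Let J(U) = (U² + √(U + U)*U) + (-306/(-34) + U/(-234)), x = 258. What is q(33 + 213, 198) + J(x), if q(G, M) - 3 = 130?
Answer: 2601491/39 + 516*√129 ≈ 72566.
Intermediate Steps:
q(G, M) = 133 (q(G, M) = 3 + 130 = 133)
J(U) = 9 + U² - U/234 + √2*U^(3/2) (J(U) = (U² + √(2*U)*U) + (-306*(-1/34) + U*(-1/234)) = (U² + (√2*√U)*U) + (9 - U/234) = (U² + √2*U^(3/2)) + (9 - U/234) = 9 + U² - U/234 + √2*U^(3/2))
q(33 + 213, 198) + J(x) = 133 + (9 + 258² - 1/234*258 + √2*258^(3/2)) = 133 + (9 + 66564 - 43/39 + √2*(258*√258)) = 133 + (9 + 66564 - 43/39 + 516*√129) = 133 + (2596304/39 + 516*√129) = 2601491/39 + 516*√129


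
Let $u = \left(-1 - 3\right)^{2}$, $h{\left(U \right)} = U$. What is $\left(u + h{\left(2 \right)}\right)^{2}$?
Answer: $324$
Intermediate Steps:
$u = 16$ ($u = \left(-1 + \left(-4 + 1\right)\right)^{2} = \left(-1 - 3\right)^{2} = \left(-4\right)^{2} = 16$)
$\left(u + h{\left(2 \right)}\right)^{2} = \left(16 + 2\right)^{2} = 18^{2} = 324$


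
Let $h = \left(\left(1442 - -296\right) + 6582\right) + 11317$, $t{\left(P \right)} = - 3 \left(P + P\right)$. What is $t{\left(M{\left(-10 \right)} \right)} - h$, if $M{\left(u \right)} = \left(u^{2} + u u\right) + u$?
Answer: $-20777$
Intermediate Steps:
$M{\left(u \right)} = u + 2 u^{2}$ ($M{\left(u \right)} = \left(u^{2} + u^{2}\right) + u = 2 u^{2} + u = u + 2 u^{2}$)
$t{\left(P \right)} = - 6 P$ ($t{\left(P \right)} = - 3 \cdot 2 P = - 6 P$)
$h = 19637$ ($h = \left(\left(1442 + 296\right) + 6582\right) + 11317 = \left(1738 + 6582\right) + 11317 = 8320 + 11317 = 19637$)
$t{\left(M{\left(-10 \right)} \right)} - h = - 6 \left(- 10 \left(1 + 2 \left(-10\right)\right)\right) - 19637 = - 6 \left(- 10 \left(1 - 20\right)\right) - 19637 = - 6 \left(\left(-10\right) \left(-19\right)\right) - 19637 = \left(-6\right) 190 - 19637 = -1140 - 19637 = -20777$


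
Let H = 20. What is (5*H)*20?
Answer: 2000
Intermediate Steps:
(5*H)*20 = (5*20)*20 = 100*20 = 2000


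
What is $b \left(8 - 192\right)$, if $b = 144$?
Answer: $-26496$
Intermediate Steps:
$b \left(8 - 192\right) = 144 \left(8 - 192\right) = 144 \left(-184\right) = -26496$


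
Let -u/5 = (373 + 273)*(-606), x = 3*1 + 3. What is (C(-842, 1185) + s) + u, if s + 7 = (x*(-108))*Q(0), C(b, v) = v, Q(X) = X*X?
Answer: 1958558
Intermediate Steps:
x = 6 (x = 3 + 3 = 6)
Q(X) = X²
s = -7 (s = -7 + (6*(-108))*0² = -7 - 648*0 = -7 + 0 = -7)
u = 1957380 (u = -5*(373 + 273)*(-606) = -3230*(-606) = -5*(-391476) = 1957380)
(C(-842, 1185) + s) + u = (1185 - 7) + 1957380 = 1178 + 1957380 = 1958558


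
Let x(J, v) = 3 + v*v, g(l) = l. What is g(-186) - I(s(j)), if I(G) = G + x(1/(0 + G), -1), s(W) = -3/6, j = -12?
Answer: -379/2 ≈ -189.50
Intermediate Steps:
s(W) = -1/2 (s(W) = -3*1/6 = -1/2)
x(J, v) = 3 + v**2
I(G) = 4 + G (I(G) = G + (3 + (-1)**2) = G + (3 + 1) = G + 4 = 4 + G)
g(-186) - I(s(j)) = -186 - (4 - 1/2) = -186 - 1*7/2 = -186 - 7/2 = -379/2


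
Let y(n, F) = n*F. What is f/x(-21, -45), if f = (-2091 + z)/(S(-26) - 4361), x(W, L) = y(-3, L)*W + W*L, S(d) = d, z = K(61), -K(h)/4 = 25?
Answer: -313/1184490 ≈ -0.00026425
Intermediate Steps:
K(h) = -100 (K(h) = -4*25 = -100)
y(n, F) = F*n
z = -100
x(W, L) = -2*L*W (x(W, L) = (L*(-3))*W + W*L = (-3*L)*W + L*W = -3*L*W + L*W = -2*L*W)
f = 2191/4387 (f = (-2091 - 100)/(-26 - 4361) = -2191/(-4387) = -2191*(-1/4387) = 2191/4387 ≈ 0.49943)
f/x(-21, -45) = 2191/(4387*((-2*(-45)*(-21)))) = (2191/4387)/(-1890) = (2191/4387)*(-1/1890) = -313/1184490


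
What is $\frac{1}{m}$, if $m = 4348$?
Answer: $\frac{1}{4348} \approx 0.00022999$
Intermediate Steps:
$\frac{1}{m} = \frac{1}{4348}$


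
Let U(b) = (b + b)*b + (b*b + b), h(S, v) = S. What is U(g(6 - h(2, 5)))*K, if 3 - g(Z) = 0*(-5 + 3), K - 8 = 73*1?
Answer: 2430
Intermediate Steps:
K = 81 (K = 8 + 73*1 = 8 + 73 = 81)
g(Z) = 3 (g(Z) = 3 - 0*(-5 + 3) = 3 - 0*(-2) = 3 - 1*0 = 3 + 0 = 3)
U(b) = b + 3*b² (U(b) = (2*b)*b + (b² + b) = 2*b² + (b + b²) = b + 3*b²)
U(g(6 - h(2, 5)))*K = (3*(1 + 3*3))*81 = (3*(1 + 9))*81 = (3*10)*81 = 30*81 = 2430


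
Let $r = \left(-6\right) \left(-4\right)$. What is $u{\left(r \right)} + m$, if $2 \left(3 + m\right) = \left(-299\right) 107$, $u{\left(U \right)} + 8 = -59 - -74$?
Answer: $- \frac{31985}{2} \approx -15993.0$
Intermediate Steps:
$r = 24$
$u{\left(U \right)} = 7$ ($u{\left(U \right)} = -8 - -15 = -8 + \left(-59 + 74\right) = -8 + 15 = 7$)
$m = - \frac{31999}{2}$ ($m = -3 + \frac{\left(-299\right) 107}{2} = -3 + \frac{1}{2} \left(-31993\right) = -3 - \frac{31993}{2} = - \frac{31999}{2} \approx -16000.0$)
$u{\left(r \right)} + m = 7 - \frac{31999}{2} = - \frac{31985}{2}$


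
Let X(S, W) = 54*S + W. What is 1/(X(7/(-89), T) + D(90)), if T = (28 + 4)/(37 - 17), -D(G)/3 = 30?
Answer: -445/41228 ≈ -0.010794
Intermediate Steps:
D(G) = -90 (D(G) = -3*30 = -90)
T = 8/5 (T = 32/20 = 32*(1/20) = 8/5 ≈ 1.6000)
X(S, W) = W + 54*S
1/(X(7/(-89), T) + D(90)) = 1/((8/5 + 54*(7/(-89))) - 90) = 1/((8/5 + 54*(7*(-1/89))) - 90) = 1/((8/5 + 54*(-7/89)) - 90) = 1/((8/5 - 378/89) - 90) = 1/(-1178/445 - 90) = 1/(-41228/445) = -445/41228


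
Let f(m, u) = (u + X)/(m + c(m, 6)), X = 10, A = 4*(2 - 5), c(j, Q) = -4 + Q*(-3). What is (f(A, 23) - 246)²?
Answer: 70509609/1156 ≈ 60995.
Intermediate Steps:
c(j, Q) = -4 - 3*Q
A = -12 (A = 4*(-3) = -12)
f(m, u) = (10 + u)/(-22 + m) (f(m, u) = (u + 10)/(m + (-4 - 3*6)) = (10 + u)/(m + (-4 - 18)) = (10 + u)/(m - 22) = (10 + u)/(-22 + m))
(f(A, 23) - 246)² = ((10 + 23)/(-22 - 12) - 246)² = (33/(-34) - 246)² = (-1/34*33 - 246)² = (-33/34 - 246)² = (-8397/34)² = 70509609/1156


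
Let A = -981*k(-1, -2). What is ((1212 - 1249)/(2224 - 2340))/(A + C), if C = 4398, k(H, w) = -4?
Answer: 37/965352 ≈ 3.8328e-5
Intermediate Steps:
A = 3924 (A = -981*(-4) = 3924)
((1212 - 1249)/(2224 - 2340))/(A + C) = ((1212 - 1249)/(2224 - 2340))/(3924 + 4398) = -37/(-116)/8322 = -37*(-1/116)*(1/8322) = (37/116)*(1/8322) = 37/965352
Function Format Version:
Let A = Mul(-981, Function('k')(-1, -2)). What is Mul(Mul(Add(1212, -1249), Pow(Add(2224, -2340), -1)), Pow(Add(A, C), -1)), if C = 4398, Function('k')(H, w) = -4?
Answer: Rational(37, 965352) ≈ 3.8328e-5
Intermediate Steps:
A = 3924 (A = Mul(-981, -4) = 3924)
Mul(Mul(Add(1212, -1249), Pow(Add(2224, -2340), -1)), Pow(Add(A, C), -1)) = Mul(Mul(Add(1212, -1249), Pow(Add(2224, -2340), -1)), Pow(Add(3924, 4398), -1)) = Mul(Mul(-37, Pow(-116, -1)), Pow(8322, -1)) = Mul(Mul(-37, Rational(-1, 116)), Rational(1, 8322)) = Mul(Rational(37, 116), Rational(1, 8322)) = Rational(37, 965352)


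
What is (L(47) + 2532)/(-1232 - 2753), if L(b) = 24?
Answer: -2556/3985 ≈ -0.64141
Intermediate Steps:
(L(47) + 2532)/(-1232 - 2753) = (24 + 2532)/(-1232 - 2753) = 2556/(-3985) = 2556*(-1/3985) = -2556/3985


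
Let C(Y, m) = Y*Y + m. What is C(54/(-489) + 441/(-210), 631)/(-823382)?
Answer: -1689485509/2187643635800 ≈ -0.00077229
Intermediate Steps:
C(Y, m) = m + Y**2 (C(Y, m) = Y**2 + m = m + Y**2)
C(54/(-489) + 441/(-210), 631)/(-823382) = (631 + (54/(-489) + 441/(-210))**2)/(-823382) = (631 + (54*(-1/489) + 441*(-1/210))**2)*(-1/823382) = (631 + (-18/163 - 21/10)**2)*(-1/823382) = (631 + (-3603/1630)**2)*(-1/823382) = (631 + 12981609/2656900)*(-1/823382) = (1689485509/2656900)*(-1/823382) = -1689485509/2187643635800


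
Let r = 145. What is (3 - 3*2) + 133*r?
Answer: 19282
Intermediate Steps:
(3 - 3*2) + 133*r = (3 - 3*2) + 133*145 = (3 - 6) + 19285 = -3 + 19285 = 19282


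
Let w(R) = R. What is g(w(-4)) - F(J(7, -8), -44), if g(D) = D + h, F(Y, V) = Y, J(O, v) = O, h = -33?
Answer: -44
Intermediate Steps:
g(D) = -33 + D (g(D) = D - 33 = -33 + D)
g(w(-4)) - F(J(7, -8), -44) = (-33 - 4) - 1*7 = -37 - 7 = -44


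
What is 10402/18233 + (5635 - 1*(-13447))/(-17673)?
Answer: -164087560/322231809 ≈ -0.50922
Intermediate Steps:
10402/18233 + (5635 - 1*(-13447))/(-17673) = 10402*(1/18233) + (5635 + 13447)*(-1/17673) = 10402/18233 + 19082*(-1/17673) = 10402/18233 - 19082/17673 = -164087560/322231809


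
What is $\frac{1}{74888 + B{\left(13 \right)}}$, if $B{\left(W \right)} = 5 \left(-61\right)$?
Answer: $\frac{1}{74583} \approx 1.3408 \cdot 10^{-5}$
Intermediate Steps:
$B{\left(W \right)} = -305$
$\frac{1}{74888 + B{\left(13 \right)}} = \frac{1}{74888 - 305} = \frac{1}{74583}$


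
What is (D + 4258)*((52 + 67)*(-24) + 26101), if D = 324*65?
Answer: 588516910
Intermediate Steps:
D = 21060
(D + 4258)*((52 + 67)*(-24) + 26101) = (21060 + 4258)*((52 + 67)*(-24) + 26101) = 25318*(119*(-24) + 26101) = 25318*(-2856 + 26101) = 25318*23245 = 588516910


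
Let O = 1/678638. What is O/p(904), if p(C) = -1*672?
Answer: -1/456044736 ≈ -2.1928e-9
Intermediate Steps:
p(C) = -672
O = 1/678638 ≈ 1.4735e-6
O/p(904) = (1/678638)/(-672) = (1/678638)*(-1/672) = -1/456044736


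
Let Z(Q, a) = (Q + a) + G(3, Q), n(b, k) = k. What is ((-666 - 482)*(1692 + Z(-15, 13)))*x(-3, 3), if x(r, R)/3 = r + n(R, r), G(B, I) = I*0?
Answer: 34922160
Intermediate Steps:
G(B, I) = 0
x(r, R) = 6*r (x(r, R) = 3*(r + r) = 3*(2*r) = 6*r)
Z(Q, a) = Q + a (Z(Q, a) = (Q + a) + 0 = Q + a)
((-666 - 482)*(1692 + Z(-15, 13)))*x(-3, 3) = ((-666 - 482)*(1692 + (-15 + 13)))*(6*(-3)) = -1148*(1692 - 2)*(-18) = -1148*1690*(-18) = -1940120*(-18) = 34922160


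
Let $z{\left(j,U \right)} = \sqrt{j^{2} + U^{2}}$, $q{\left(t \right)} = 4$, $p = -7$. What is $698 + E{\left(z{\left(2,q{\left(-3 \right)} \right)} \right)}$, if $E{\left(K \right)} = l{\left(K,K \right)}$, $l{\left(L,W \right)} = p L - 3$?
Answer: $695 - 14 \sqrt{5} \approx 663.7$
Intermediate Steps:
$l{\left(L,W \right)} = -3 - 7 L$ ($l{\left(L,W \right)} = - 7 L - 3 = -3 - 7 L$)
$z{\left(j,U \right)} = \sqrt{U^{2} + j^{2}}$
$E{\left(K \right)} = -3 - 7 K$
$698 + E{\left(z{\left(2,q{\left(-3 \right)} \right)} \right)} = 698 - \left(3 + 7 \sqrt{4^{2} + 2^{2}}\right) = 698 - \left(3 + 7 \sqrt{16 + 4}\right) = 698 - \left(3 + 7 \sqrt{20}\right) = 698 - \left(3 + 7 \cdot 2 \sqrt{5}\right) = 698 - \left(3 + 14 \sqrt{5}\right) = 695 - 14 \sqrt{5}$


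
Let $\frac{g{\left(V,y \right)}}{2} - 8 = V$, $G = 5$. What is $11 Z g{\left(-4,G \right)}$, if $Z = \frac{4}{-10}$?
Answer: $- \frac{176}{5} \approx -35.2$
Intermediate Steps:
$g{\left(V,y \right)} = 16 + 2 V$
$Z = - \frac{2}{5}$ ($Z = 4 \left(- \frac{1}{10}\right) = - \frac{2}{5} \approx -0.4$)
$11 Z g{\left(-4,G \right)} = 11 \left(- \frac{2}{5}\right) \left(16 + 2 \left(-4\right)\right) = - \frac{22 \left(16 - 8\right)}{5} = \left(- \frac{22}{5}\right) 8 = - \frac{176}{5}$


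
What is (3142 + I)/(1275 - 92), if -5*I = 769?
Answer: 14941/5915 ≈ 2.5260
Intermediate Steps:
I = -769/5 (I = -⅕*769 = -769/5 ≈ -153.80)
(3142 + I)/(1275 - 92) = (3142 - 769/5)/(1275 - 92) = (14941/5)/1183 = (14941/5)*(1/1183) = 14941/5915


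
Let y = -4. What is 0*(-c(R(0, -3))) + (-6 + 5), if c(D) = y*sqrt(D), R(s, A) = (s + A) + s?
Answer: -1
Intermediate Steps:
R(s, A) = A + 2*s (R(s, A) = (A + s) + s = A + 2*s)
c(D) = -4*sqrt(D)
0*(-c(R(0, -3))) + (-6 + 5) = 0*(-(-4)*sqrt(-3 + 2*0)) + (-6 + 5) = 0*(-(-4)*sqrt(-3 + 0)) - 1 = 0*(-(-4)*sqrt(-3)) - 1 = 0*(-(-4)*I*sqrt(3)) - 1 = 0*(4*I*sqrt(3)) - 1 = 0 - 1 = -1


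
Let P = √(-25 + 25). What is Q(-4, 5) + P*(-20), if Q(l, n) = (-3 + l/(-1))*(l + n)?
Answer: 1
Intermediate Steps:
Q(l, n) = (-3 - l)*(l + n) (Q(l, n) = (-3 + l*(-1))*(l + n) = (-3 - l)*(l + n))
P = 0 (P = √0 = 0)
Q(-4, 5) + P*(-20) = (-1*(-4)² - 3*(-4) - 3*5 - 1*(-4)*5) + 0*(-20) = (-1*16 + 12 - 15 + 20) + 0 = (-16 + 12 - 15 + 20) + 0 = 1 + 0 = 1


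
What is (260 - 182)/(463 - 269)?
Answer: 39/97 ≈ 0.40206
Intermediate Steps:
(260 - 182)/(463 - 269) = 78/194 = 78*(1/194) = 39/97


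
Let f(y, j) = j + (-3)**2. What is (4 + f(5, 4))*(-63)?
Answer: -1071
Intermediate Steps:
f(y, j) = 9 + j (f(y, j) = j + 9 = 9 + j)
(4 + f(5, 4))*(-63) = (4 + (9 + 4))*(-63) = (4 + 13)*(-63) = 17*(-63) = -1071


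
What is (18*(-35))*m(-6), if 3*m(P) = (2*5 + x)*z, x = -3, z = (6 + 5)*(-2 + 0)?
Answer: 32340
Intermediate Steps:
z = -22 (z = 11*(-2) = -22)
m(P) = -154/3 (m(P) = ((2*5 - 3)*(-22))/3 = ((10 - 3)*(-22))/3 = (7*(-22))/3 = (⅓)*(-154) = -154/3)
(18*(-35))*m(-6) = (18*(-35))*(-154/3) = -630*(-154/3) = 32340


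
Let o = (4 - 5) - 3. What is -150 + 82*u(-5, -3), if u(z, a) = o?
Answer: -478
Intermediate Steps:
o = -4 (o = -1 - 3 = -4)
u(z, a) = -4
-150 + 82*u(-5, -3) = -150 + 82*(-4) = -150 - 328 = -478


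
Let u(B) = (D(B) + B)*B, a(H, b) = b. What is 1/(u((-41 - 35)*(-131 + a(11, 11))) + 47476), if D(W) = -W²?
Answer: -1/758467306124 ≈ -1.3184e-12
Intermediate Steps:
u(B) = B*(B - B²) (u(B) = (-B² + B)*B = (B - B²)*B = B*(B - B²))
1/(u((-41 - 35)*(-131 + a(11, 11))) + 47476) = 1/(((-41 - 35)*(-131 + 11))²*(1 - (-41 - 35)*(-131 + 11)) + 47476) = 1/((-76*(-120))²*(1 - (-76)*(-120)) + 47476) = 1/(9120²*(1 - 1*9120) + 47476) = 1/(83174400*(1 - 9120) + 47476) = 1/(83174400*(-9119) + 47476) = 1/(-758467353600 + 47476) = 1/(-758467306124) = -1/758467306124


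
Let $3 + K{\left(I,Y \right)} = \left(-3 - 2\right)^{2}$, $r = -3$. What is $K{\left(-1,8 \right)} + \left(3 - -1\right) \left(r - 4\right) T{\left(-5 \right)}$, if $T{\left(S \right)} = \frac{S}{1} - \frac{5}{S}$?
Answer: $134$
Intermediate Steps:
$T{\left(S \right)} = S - \frac{5}{S}$ ($T{\left(S \right)} = S 1 - \frac{5}{S} = S - \frac{5}{S}$)
$K{\left(I,Y \right)} = 22$ ($K{\left(I,Y \right)} = -3 + \left(-3 - 2\right)^{2} = -3 + \left(-5\right)^{2} = -3 + 25 = 22$)
$K{\left(-1,8 \right)} + \left(3 - -1\right) \left(r - 4\right) T{\left(-5 \right)} = 22 + \left(3 - -1\right) \left(-3 - 4\right) \left(-5 - \frac{5}{-5}\right) = 22 + \left(3 + 1\right) \left(-7\right) \left(-5 - -1\right) = 22 + 4 \left(-7\right) \left(-5 + 1\right) = 22 - -112 = 22 + 112 = 134$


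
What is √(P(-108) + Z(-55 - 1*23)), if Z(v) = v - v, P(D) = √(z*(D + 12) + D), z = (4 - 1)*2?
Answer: √6*19^(¼)*√I ≈ 3.6162 + 3.6162*I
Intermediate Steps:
z = 6 (z = 3*2 = 6)
P(D) = √(72 + 7*D) (P(D) = √(6*(D + 12) + D) = √(6*(12 + D) + D) = √((72 + 6*D) + D) = √(72 + 7*D))
Z(v) = 0
√(P(-108) + Z(-55 - 1*23)) = √(√(72 + 7*(-108)) + 0) = √(√(72 - 756) + 0) = √(√(-684) + 0) = √(6*I*√19 + 0) = √(6*I*√19) = √6*19^(¼)*√I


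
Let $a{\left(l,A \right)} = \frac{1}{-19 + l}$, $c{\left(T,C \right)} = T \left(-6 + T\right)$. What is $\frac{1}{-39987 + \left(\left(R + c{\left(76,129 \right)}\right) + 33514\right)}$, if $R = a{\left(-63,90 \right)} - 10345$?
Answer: $- \frac{82}{942837} \approx -8.6972 \cdot 10^{-5}$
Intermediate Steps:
$R = - \frac{848291}{82}$ ($R = \frac{1}{-19 - 63} - 10345 = \frac{1}{-82} - 10345 = - \frac{1}{82} - 10345 = - \frac{848291}{82} \approx -10345.0$)
$\frac{1}{-39987 + \left(\left(R + c{\left(76,129 \right)}\right) + 33514\right)} = \frac{1}{-39987 + \left(\left(- \frac{848291}{82} + 76 \left(-6 + 76\right)\right) + 33514\right)} = \frac{1}{-39987 + \left(\left(- \frac{848291}{82} + 76 \cdot 70\right) + 33514\right)} = \frac{1}{-39987 + \left(\left(- \frac{848291}{82} + 5320\right) + 33514\right)} = \frac{1}{-39987 + \left(- \frac{412051}{82} + 33514\right)} = \frac{1}{-39987 + \frac{2336097}{82}} = \frac{1}{- \frac{942837}{82}} = - \frac{82}{942837}$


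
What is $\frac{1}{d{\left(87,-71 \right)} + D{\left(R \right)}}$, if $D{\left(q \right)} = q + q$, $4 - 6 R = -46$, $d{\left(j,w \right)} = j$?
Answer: $\frac{3}{311} \approx 0.0096463$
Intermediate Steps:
$R = \frac{25}{3}$ ($R = \frac{2}{3} - - \frac{23}{3} = \frac{2}{3} + \frac{23}{3} = \frac{25}{3} \approx 8.3333$)
$D{\left(q \right)} = 2 q$
$\frac{1}{d{\left(87,-71 \right)} + D{\left(R \right)}} = \frac{1}{87 + 2 \cdot \frac{25}{3}} = \frac{1}{87 + \frac{50}{3}} = \frac{1}{\frac{311}{3}} = \frac{3}{311}$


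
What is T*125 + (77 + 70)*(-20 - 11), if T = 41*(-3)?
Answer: -19932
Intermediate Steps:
T = -123
T*125 + (77 + 70)*(-20 - 11) = -123*125 + (77 + 70)*(-20 - 11) = -15375 + 147*(-31) = -15375 - 4557 = -19932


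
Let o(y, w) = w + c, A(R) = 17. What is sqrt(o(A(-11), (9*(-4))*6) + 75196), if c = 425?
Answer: sqrt(75405) ≈ 274.60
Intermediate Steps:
o(y, w) = 425 + w (o(y, w) = w + 425 = 425 + w)
sqrt(o(A(-11), (9*(-4))*6) + 75196) = sqrt((425 + (9*(-4))*6) + 75196) = sqrt((425 - 36*6) + 75196) = sqrt((425 - 216) + 75196) = sqrt(209 + 75196) = sqrt(75405)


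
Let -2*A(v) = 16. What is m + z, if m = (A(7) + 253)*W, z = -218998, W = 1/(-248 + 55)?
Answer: -42266859/193 ≈ -2.1900e+5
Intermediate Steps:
A(v) = -8 (A(v) = -½*16 = -8)
W = -1/193 (W = 1/(-193) = -1/193 ≈ -0.0051813)
m = -245/193 (m = (-8 + 253)*(-1/193) = 245*(-1/193) = -245/193 ≈ -1.2694)
m + z = -245/193 - 218998 = -42266859/193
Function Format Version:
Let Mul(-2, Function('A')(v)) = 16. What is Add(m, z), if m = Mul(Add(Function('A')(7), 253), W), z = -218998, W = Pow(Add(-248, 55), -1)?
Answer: Rational(-42266859, 193) ≈ -2.1900e+5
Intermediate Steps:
Function('A')(v) = -8 (Function('A')(v) = Mul(Rational(-1, 2), 16) = -8)
W = Rational(-1, 193) (W = Pow(-193, -1) = Rational(-1, 193) ≈ -0.0051813)
m = Rational(-245, 193) (m = Mul(Add(-8, 253), Rational(-1, 193)) = Mul(245, Rational(-1, 193)) = Rational(-245, 193) ≈ -1.2694)
Add(m, z) = Add(Rational(-245, 193), -218998) = Rational(-42266859, 193)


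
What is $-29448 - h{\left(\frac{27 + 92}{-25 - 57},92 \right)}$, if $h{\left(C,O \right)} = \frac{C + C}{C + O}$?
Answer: $- \frac{218651162}{7425} \approx -29448.0$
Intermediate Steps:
$h{\left(C,O \right)} = \frac{2 C}{C + O}$
$-29448 - h{\left(\frac{27 + 92}{-25 - 57},92 \right)} = -29448 - \frac{2 \frac{27 + 92}{-25 - 57}}{\frac{27 + 92}{-25 - 57} + 92} = -29448 - \frac{2 \frac{119}{-82}}{\frac{119}{-82} + 92} = -29448 - \frac{2 \cdot 119 \left(- \frac{1}{82}\right)}{119 \left(- \frac{1}{82}\right) + 92} = -29448 - 2 \left(- \frac{119}{82}\right) \frac{1}{- \frac{119}{82} + 92} = -29448 - 2 \left(- \frac{119}{82}\right) \frac{1}{\frac{7425}{82}} = -29448 - 2 \left(- \frac{119}{82}\right) \frac{82}{7425} = -29448 - - \frac{238}{7425} = -29448 + \frac{238}{7425} = - \frac{218651162}{7425}$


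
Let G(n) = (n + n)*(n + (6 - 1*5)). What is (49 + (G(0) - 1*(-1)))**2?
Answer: 2500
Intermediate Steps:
G(n) = 2*n*(1 + n) (G(n) = (2*n)*(n + (6 - 5)) = (2*n)*(n + 1) = (2*n)*(1 + n) = 2*n*(1 + n))
(49 + (G(0) - 1*(-1)))**2 = (49 + (2*0*(1 + 0) - 1*(-1)))**2 = (49 + (2*0*1 + 1))**2 = (49 + (0 + 1))**2 = (49 + 1)**2 = 50**2 = 2500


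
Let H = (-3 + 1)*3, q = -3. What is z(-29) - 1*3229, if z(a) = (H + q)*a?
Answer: -2968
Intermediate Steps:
H = -6 (H = -2*3 = -6)
z(a) = -9*a (z(a) = (-6 - 3)*a = -9*a)
z(-29) - 1*3229 = -9*(-29) - 1*3229 = 261 - 3229 = -2968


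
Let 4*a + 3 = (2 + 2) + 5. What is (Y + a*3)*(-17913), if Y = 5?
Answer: -340347/2 ≈ -1.7017e+5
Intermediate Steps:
a = 3/2 (a = -¾ + ((2 + 2) + 5)/4 = -¾ + (4 + 5)/4 = -¾ + (¼)*9 = -¾ + 9/4 = 3/2 ≈ 1.5000)
(Y + a*3)*(-17913) = (5 + (3/2)*3)*(-17913) = (5 + 9/2)*(-17913) = (19/2)*(-17913) = -340347/2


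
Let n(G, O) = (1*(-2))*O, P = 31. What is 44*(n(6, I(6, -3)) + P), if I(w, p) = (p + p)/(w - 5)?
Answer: 1892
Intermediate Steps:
I(w, p) = 2*p/(-5 + w) (I(w, p) = (2*p)/(-5 + w) = 2*p/(-5 + w))
n(G, O) = -2*O
44*(n(6, I(6, -3)) + P) = 44*(-4*(-3)/(-5 + 6) + 31) = 44*(-4*(-3)/1 + 31) = 44*(-4*(-3) + 31) = 44*(-2*(-6) + 31) = 44*(12 + 31) = 44*43 = 1892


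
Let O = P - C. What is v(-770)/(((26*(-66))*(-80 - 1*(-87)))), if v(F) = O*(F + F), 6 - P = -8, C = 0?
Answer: 70/39 ≈ 1.7949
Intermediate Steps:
P = 14 (P = 6 - 1*(-8) = 6 + 8 = 14)
O = 14 (O = 14 - 1*0 = 14 + 0 = 14)
v(F) = 28*F (v(F) = 14*(F + F) = 14*(2*F) = 28*F)
v(-770)/(((26*(-66))*(-80 - 1*(-87)))) = (28*(-770))/(((26*(-66))*(-80 - 1*(-87)))) = -21560*(-1/(1716*(-80 + 87))) = -21560/((-1716*7)) = -21560/(-12012) = -21560*(-1/12012) = 70/39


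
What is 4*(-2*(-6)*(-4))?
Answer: -192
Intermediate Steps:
4*(-2*(-6)*(-4)) = 4*(12*(-4)) = 4*(-48) = -192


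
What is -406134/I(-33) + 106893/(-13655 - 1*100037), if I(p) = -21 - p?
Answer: -3847955787/113692 ≈ -33845.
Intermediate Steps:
-406134/I(-33) + 106893/(-13655 - 1*100037) = -406134/(-21 - 1*(-33)) + 106893/(-13655 - 1*100037) = -406134/(-21 + 33) + 106893/(-13655 - 100037) = -406134/12 + 106893/(-113692) = -406134*1/12 + 106893*(-1/113692) = -67689/2 - 106893/113692 = -3847955787/113692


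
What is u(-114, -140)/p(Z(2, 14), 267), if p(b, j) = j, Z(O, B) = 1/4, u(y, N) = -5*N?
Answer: 700/267 ≈ 2.6217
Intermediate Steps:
Z(O, B) = ¼
u(-114, -140)/p(Z(2, 14), 267) = -5*(-140)/267 = 700*(1/267) = 700/267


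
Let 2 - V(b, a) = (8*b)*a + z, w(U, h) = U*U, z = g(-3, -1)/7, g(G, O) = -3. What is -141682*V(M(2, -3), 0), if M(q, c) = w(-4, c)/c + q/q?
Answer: -2408594/7 ≈ -3.4409e+5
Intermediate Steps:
z = -3/7 ≈ -0.42857
w(U, h) = U**2
M(q, c) = 1 + 16/c (M(q, c) = (-4)**2/c + q/q = 16/c + 1 = 1 + 16/c)
V(b, a) = 17/7 - 8*a*b (V(b, a) = 2 - ((8*b)*a - 3/7) = 2 - (8*a*b - 3/7) = 2 - (-3/7 + 8*a*b) = 2 + (3/7 - 8*a*b) = 17/7 - 8*a*b)
-141682*V(M(2, -3), 0) = -141682*(17/7 - 8*0*(16 - 3)/(-3)) = -141682*(17/7 - 8*0*(-1/3*13)) = -141682*(17/7 - 8*0*(-13/3)) = -141682*(17/7 + 0) = -141682*17/7 = -2408594/7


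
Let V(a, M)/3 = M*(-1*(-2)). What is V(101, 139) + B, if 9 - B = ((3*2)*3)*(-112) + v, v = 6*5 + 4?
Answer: 2825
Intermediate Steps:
v = 34 (v = 30 + 4 = 34)
V(a, M) = 6*M (V(a, M) = 3*(M*(-1*(-2))) = 3*(M*2) = 3*(2*M) = 6*M)
B = 1991 (B = 9 - (((3*2)*3)*(-112) + 34) = 9 - ((6*3)*(-112) + 34) = 9 - (18*(-112) + 34) = 9 - (-2016 + 34) = 9 - 1*(-1982) = 9 + 1982 = 1991)
V(101, 139) + B = 6*139 + 1991 = 834 + 1991 = 2825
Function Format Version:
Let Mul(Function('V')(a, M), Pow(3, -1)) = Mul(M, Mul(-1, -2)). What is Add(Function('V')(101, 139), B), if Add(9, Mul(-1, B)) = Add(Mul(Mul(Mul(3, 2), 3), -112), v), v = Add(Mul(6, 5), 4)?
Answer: 2825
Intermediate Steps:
v = 34 (v = Add(30, 4) = 34)
Function('V')(a, M) = Mul(6, M) (Function('V')(a, M) = Mul(3, Mul(M, Mul(-1, -2))) = Mul(3, Mul(M, 2)) = Mul(3, Mul(2, M)) = Mul(6, M))
B = 1991 (B = Add(9, Mul(-1, Add(Mul(Mul(Mul(3, 2), 3), -112), 34))) = Add(9, Mul(-1, Add(Mul(Mul(6, 3), -112), 34))) = Add(9, Mul(-1, Add(Mul(18, -112), 34))) = Add(9, Mul(-1, Add(-2016, 34))) = Add(9, Mul(-1, -1982)) = Add(9, 1982) = 1991)
Add(Function('V')(101, 139), B) = Add(Mul(6, 139), 1991) = Add(834, 1991) = 2825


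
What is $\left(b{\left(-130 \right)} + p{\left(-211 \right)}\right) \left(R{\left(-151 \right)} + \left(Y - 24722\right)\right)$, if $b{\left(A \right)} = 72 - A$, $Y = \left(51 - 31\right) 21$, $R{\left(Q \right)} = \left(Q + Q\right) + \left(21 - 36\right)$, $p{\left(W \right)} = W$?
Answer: $221571$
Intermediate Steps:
$R{\left(Q \right)} = -15 + 2 Q$ ($R{\left(Q \right)} = 2 Q + \left(21 - 36\right) = 2 Q - 15 = -15 + 2 Q$)
$Y = 420$ ($Y = 20 \cdot 21 = 420$)
$\left(b{\left(-130 \right)} + p{\left(-211 \right)}\right) \left(R{\left(-151 \right)} + \left(Y - 24722\right)\right) = \left(\left(72 - -130\right) - 211\right) \left(\left(-15 + 2 \left(-151\right)\right) + \left(420 - 24722\right)\right) = \left(\left(72 + 130\right) - 211\right) \left(\left(-15 - 302\right) - 24302\right) = \left(202 - 211\right) \left(-317 - 24302\right) = \left(-9\right) \left(-24619\right) = 221571$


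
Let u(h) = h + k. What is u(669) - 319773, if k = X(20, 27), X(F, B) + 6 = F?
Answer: -319090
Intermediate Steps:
X(F, B) = -6 + F
k = 14 (k = -6 + 20 = 14)
u(h) = 14 + h (u(h) = h + 14 = 14 + h)
u(669) - 319773 = (14 + 669) - 319773 = 683 - 319773 = -319090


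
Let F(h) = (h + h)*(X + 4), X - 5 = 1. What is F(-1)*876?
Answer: -17520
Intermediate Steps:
X = 6 (X = 5 + 1 = 6)
F(h) = 20*h (F(h) = (h + h)*(6 + 4) = (2*h)*10 = 20*h)
F(-1)*876 = (20*(-1))*876 = -20*876 = -17520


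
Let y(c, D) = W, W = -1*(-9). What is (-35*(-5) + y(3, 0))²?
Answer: 33856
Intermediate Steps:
W = 9
y(c, D) = 9
(-35*(-5) + y(3, 0))² = (-35*(-5) + 9)² = (175 + 9)² = 184² = 33856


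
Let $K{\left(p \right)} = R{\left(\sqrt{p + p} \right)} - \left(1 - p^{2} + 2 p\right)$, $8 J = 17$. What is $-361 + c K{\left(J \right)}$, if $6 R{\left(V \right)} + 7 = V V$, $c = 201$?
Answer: $- \frac{38447}{64} \approx -600.73$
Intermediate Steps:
$J = \frac{17}{8}$ ($J = \frac{1}{8} \cdot 17 = \frac{17}{8} \approx 2.125$)
$R{\left(V \right)} = - \frac{7}{6} + \frac{V^{2}}{6}$ ($R{\left(V \right)} = - \frac{7}{6} + \frac{V V}{6} = - \frac{7}{6} + \frac{V^{2}}{6}$)
$K{\left(p \right)} = - \frac{13}{6} + p^{2} - \frac{5 p}{3}$ ($K{\left(p \right)} = \left(- \frac{7}{6} + \frac{\left(\sqrt{p + p}\right)^{2}}{6}\right) - \left(1 - p^{2} + 2 p\right) = \left(- \frac{7}{6} + \frac{\left(\sqrt{2 p}\right)^{2}}{6}\right) - \left(1 - p^{2} + 2 p\right) = \left(- \frac{7}{6} + \frac{\left(\sqrt{2} \sqrt{p}\right)^{2}}{6}\right) - \left(1 - p^{2} + 2 p\right) = \left(- \frac{7}{6} + \frac{2 p}{6}\right) - \left(1 - p^{2} + 2 p\right) = \left(- \frac{7}{6} + \frac{p}{3}\right) - \left(1 - p^{2} + 2 p\right) = - \frac{13}{6} + p^{2} - \frac{5 p}{3}$)
$-361 + c K{\left(J \right)} = -361 + 201 \left(- \frac{13}{6} + \left(\frac{17}{8}\right)^{2} - \frac{85}{24}\right) = -361 + 201 \left(- \frac{13}{6} + \frac{289}{64} - \frac{85}{24}\right) = -361 + 201 \left(- \frac{229}{192}\right) = -361 - \frac{15343}{64} = - \frac{38447}{64}$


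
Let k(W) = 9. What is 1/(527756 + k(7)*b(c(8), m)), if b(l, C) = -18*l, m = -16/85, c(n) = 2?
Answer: 1/527432 ≈ 1.8960e-6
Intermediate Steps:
m = -16/85 (m = -16*1/85 = -16/85 ≈ -0.18824)
1/(527756 + k(7)*b(c(8), m)) = 1/(527756 + 9*(-18*2)) = 1/(527756 + 9*(-36)) = 1/(527756 - 324) = 1/527432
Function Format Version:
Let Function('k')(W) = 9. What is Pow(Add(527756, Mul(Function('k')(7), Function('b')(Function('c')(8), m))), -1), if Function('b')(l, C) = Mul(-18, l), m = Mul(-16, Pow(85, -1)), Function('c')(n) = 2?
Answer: Rational(1, 527432) ≈ 1.8960e-6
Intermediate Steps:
m = Rational(-16, 85) (m = Mul(-16, Rational(1, 85)) = Rational(-16, 85) ≈ -0.18824)
Pow(Add(527756, Mul(Function('k')(7), Function('b')(Function('c')(8), m))), -1) = Pow(Add(527756, Mul(9, Mul(-18, 2))), -1) = Pow(Add(527756, Mul(9, -36)), -1) = Pow(Add(527756, -324), -1) = Pow(527432, -1) = Rational(1, 527432)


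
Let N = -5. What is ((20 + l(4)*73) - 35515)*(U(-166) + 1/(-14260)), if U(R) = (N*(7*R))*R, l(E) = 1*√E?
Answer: 486161852695749/14260 ≈ 3.4093e+10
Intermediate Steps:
l(E) = √E
U(R) = -35*R² (U(R) = (-35*R)*R = -35*R²)
((20 + l(4)*73) - 35515)*(U(-166) + 1/(-14260)) = ((20 + √4*73) - 35515)*(-35*(-166)² + 1/(-14260)) = ((20 + 2*73) - 35515)*(-35*27556 - 1/14260) = ((20 + 146) - 35515)*(-964460 - 1/14260) = (166 - 35515)*(-13753199601/14260) = -35349*(-13753199601/14260) = 486161852695749/14260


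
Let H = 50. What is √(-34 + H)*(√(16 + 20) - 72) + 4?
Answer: -260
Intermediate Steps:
√(-34 + H)*(√(16 + 20) - 72) + 4 = √(-34 + 50)*(√(16 + 20) - 72) + 4 = √16*(√36 - 72) + 4 = 4*(6 - 72) + 4 = 4*(-66) + 4 = -264 + 4 = -260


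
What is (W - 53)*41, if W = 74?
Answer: 861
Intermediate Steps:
(W - 53)*41 = (74 - 53)*41 = 21*41 = 861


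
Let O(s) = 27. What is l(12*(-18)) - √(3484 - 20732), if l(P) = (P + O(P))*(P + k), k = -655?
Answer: 164619 - 28*I*√22 ≈ 1.6462e+5 - 131.33*I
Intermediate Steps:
l(P) = (-655 + P)*(27 + P) (l(P) = (P + 27)*(P - 655) = (27 + P)*(-655 + P) = (-655 + P)*(27 + P))
l(12*(-18)) - √(3484 - 20732) = (-17685 + (12*(-18))² - 7536*(-18)) - √(3484 - 20732) = (-17685 + (-216)² - 628*(-216)) - √(-17248) = (-17685 + 46656 + 135648) - 28*I*√22 = 164619 - 28*I*√22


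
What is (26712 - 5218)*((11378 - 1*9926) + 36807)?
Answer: 822338946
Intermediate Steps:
(26712 - 5218)*((11378 - 1*9926) + 36807) = 21494*((11378 - 9926) + 36807) = 21494*(1452 + 36807) = 21494*38259 = 822338946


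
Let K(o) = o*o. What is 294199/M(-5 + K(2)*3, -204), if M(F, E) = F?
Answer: 294199/7 ≈ 42028.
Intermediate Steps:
K(o) = o²
294199/M(-5 + K(2)*3, -204) = 294199/(-5 + 2²*3) = 294199/(-5 + 4*3) = 294199/(-5 + 12) = 294199/7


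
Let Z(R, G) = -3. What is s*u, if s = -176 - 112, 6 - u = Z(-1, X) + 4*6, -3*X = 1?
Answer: 4320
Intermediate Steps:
X = -1/3 (X = -1/3*1 = -1/3 ≈ -0.33333)
u = -15 (u = 6 - (-3 + 4*6) = 6 - (-3 + 24) = 6 - 1*21 = 6 - 21 = -15)
s = -288
s*u = -288*(-15) = 4320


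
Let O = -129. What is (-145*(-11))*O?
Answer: -205755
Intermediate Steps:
(-145*(-11))*O = -145*(-11)*(-129) = 1595*(-129) = -205755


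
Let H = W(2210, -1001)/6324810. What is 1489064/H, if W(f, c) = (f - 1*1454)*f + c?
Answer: 9418046877840/1669759 ≈ 5.6404e+6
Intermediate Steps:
W(f, c) = c + f*(-1454 + f) (W(f, c) = (f - 1454)*f + c = (-1454 + f)*f + c = f*(-1454 + f) + c = c + f*(-1454 + f))
H = 1669759/6324810 (H = (-1001 + 2210² - 1454*2210)/6324810 = (-1001 + 4884100 - 3213340)*(1/6324810) = 1669759*(1/6324810) = 1669759/6324810 ≈ 0.26400)
1489064/H = 1489064/(1669759/6324810) = 1489064*(6324810/1669759) = 9418046877840/1669759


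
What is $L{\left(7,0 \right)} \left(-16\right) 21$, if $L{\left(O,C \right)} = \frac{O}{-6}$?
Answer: $392$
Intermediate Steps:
$L{\left(O,C \right)} = - \frac{O}{6}$ ($L{\left(O,C \right)} = O \left(- \frac{1}{6}\right) = - \frac{O}{6}$)
$L{\left(7,0 \right)} \left(-16\right) 21 = \left(- \frac{1}{6}\right) 7 \left(-16\right) 21 = \left(- \frac{7}{6}\right) \left(-16\right) 21 = \frac{56}{3} \cdot 21 = 392$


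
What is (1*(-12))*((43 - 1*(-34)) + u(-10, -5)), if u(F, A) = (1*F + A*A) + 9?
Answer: -1212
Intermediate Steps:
u(F, A) = 9 + F + A**2 (u(F, A) = (F + A**2) + 9 = 9 + F + A**2)
(1*(-12))*((43 - 1*(-34)) + u(-10, -5)) = (1*(-12))*((43 - 1*(-34)) + (9 - 10 + (-5)**2)) = -12*((43 + 34) + (9 - 10 + 25)) = -12*(77 + 24) = -12*101 = -1212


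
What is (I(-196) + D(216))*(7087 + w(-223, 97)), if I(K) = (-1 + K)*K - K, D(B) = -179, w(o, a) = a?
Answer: 277510736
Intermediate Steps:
I(K) = -K + K*(-1 + K) (I(K) = K*(-1 + K) - K = -K + K*(-1 + K))
(I(-196) + D(216))*(7087 + w(-223, 97)) = (-196*(-2 - 196) - 179)*(7087 + 97) = (-196*(-198) - 179)*7184 = (38808 - 179)*7184 = 38629*7184 = 277510736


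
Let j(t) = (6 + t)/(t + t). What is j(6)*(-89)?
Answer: -89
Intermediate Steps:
j(t) = (6 + t)/(2*t) (j(t) = (6 + t)/((2*t)) = (6 + t)*(1/(2*t)) = (6 + t)/(2*t))
j(6)*(-89) = ((½)*(6 + 6)/6)*(-89) = ((½)*(⅙)*12)*(-89) = 1*(-89) = -89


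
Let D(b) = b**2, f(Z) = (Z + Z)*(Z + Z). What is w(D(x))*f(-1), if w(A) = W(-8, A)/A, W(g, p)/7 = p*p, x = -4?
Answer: 448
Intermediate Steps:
W(g, p) = 7*p**2 (W(g, p) = 7*(p*p) = 7*p**2)
f(Z) = 4*Z**2 (f(Z) = (2*Z)*(2*Z) = 4*Z**2)
w(A) = 7*A (w(A) = (7*A**2)/A = 7*A)
w(D(x))*f(-1) = (7*(-4)**2)*(4*(-1)**2) = (7*16)*(4*1) = 112*4 = 448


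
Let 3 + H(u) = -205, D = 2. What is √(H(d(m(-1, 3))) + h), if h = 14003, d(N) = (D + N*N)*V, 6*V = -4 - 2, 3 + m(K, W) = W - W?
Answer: √13795 ≈ 117.45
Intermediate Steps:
m(K, W) = -3 (m(K, W) = -3 + (W - W) = -3 + 0 = -3)
V = -1 (V = (-4 - 2)/6 = (⅙)*(-6) = -1)
d(N) = -2 - N² (d(N) = (2 + N*N)*(-1) = (2 + N²)*(-1) = -2 - N²)
H(u) = -208 (H(u) = -3 - 205 = -208)
√(H(d(m(-1, 3))) + h) = √(-208 + 14003) = √13795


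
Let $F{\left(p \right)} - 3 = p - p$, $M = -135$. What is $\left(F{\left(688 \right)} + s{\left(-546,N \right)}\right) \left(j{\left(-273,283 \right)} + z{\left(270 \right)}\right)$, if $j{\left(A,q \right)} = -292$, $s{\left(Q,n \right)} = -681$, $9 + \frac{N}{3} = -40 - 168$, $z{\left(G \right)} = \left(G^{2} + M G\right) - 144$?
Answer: $-24417492$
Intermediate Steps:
$z{\left(G \right)} = -144 + G^{2} - 135 G$ ($z{\left(G \right)} = \left(G^{2} - 135 G\right) - 144 = -144 + G^{2} - 135 G$)
$N = -651$ ($N = -27 + 3 \left(-40 - 168\right) = -27 + 3 \left(-208\right) = -27 - 624 = -651$)
$F{\left(p \right)} = 3$ ($F{\left(p \right)} = 3 + \left(p - p\right) = 3 + 0 = 3$)
$\left(F{\left(688 \right)} + s{\left(-546,N \right)}\right) \left(j{\left(-273,283 \right)} + z{\left(270 \right)}\right) = \left(3 - 681\right) \left(-292 - \left(36594 - 72900\right)\right) = - 678 \left(-292 - -36306\right) = - 678 \left(-292 + 36306\right) = \left(-678\right) 36014 = -24417492$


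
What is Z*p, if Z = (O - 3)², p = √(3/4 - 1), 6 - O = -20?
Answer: 529*I/2 ≈ 264.5*I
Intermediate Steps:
O = 26 (O = 6 - 1*(-20) = 6 + 20 = 26)
p = I/2 (p = √(3*(¼) - 1) = √(¾ - 1) = √(-¼) = I/2 ≈ 0.5*I)
Z = 529 (Z = (26 - 3)² = 23² = 529)
Z*p = 529*(I/2) = 529*I/2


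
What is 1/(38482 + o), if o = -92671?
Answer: -1/54189 ≈ -1.8454e-5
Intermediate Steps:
1/(38482 + o) = 1/(38482 - 92671) = 1/(-54189) = -1/54189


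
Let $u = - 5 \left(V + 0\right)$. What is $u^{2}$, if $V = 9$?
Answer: $2025$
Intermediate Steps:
$u = -45$ ($u = - 5 \left(9 + 0\right) = \left(-5\right) 9 = -45$)
$u^{2} = \left(-45\right)^{2} = 2025$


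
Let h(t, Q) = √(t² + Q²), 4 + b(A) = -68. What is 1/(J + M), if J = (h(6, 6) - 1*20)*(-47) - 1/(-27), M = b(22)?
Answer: 632799/433346977 + 205578*√2/433346977 ≈ 0.0021312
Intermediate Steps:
b(A) = -72 (b(A) = -4 - 68 = -72)
M = -72
h(t, Q) = √(Q² + t²)
J = 25381/27 - 282*√2 (J = (√(6² + 6²) - 1*20)*(-47) - 1/(-27) = (√(36 + 36) - 20)*(-47) - 1*(-1/27) = (√72 - 20)*(-47) + 1/27 = (6*√2 - 20)*(-47) + 1/27 = (-20 + 6*√2)*(-47) + 1/27 = (940 - 282*√2) + 1/27 = 25381/27 - 282*√2 ≈ 541.23)
1/(J + M) = 1/((25381/27 - 282*√2) - 72) = 1/(23437/27 - 282*√2)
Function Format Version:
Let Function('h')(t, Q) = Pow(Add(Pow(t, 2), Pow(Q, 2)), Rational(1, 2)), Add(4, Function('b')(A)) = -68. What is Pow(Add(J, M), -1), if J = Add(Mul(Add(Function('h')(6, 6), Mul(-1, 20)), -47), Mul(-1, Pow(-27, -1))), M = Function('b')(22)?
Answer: Add(Rational(632799, 433346977), Mul(Rational(205578, 433346977), Pow(2, Rational(1, 2)))) ≈ 0.0021312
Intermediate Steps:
Function('b')(A) = -72 (Function('b')(A) = Add(-4, -68) = -72)
M = -72
Function('h')(t, Q) = Pow(Add(Pow(Q, 2), Pow(t, 2)), Rational(1, 2))
J = Add(Rational(25381, 27), Mul(-282, Pow(2, Rational(1, 2)))) (J = Add(Mul(Add(Pow(Add(Pow(6, 2), Pow(6, 2)), Rational(1, 2)), Mul(-1, 20)), -47), Mul(-1, Pow(-27, -1))) = Add(Mul(Add(Pow(Add(36, 36), Rational(1, 2)), -20), -47), Mul(-1, Rational(-1, 27))) = Add(Mul(Add(Pow(72, Rational(1, 2)), -20), -47), Rational(1, 27)) = Add(Mul(Add(Mul(6, Pow(2, Rational(1, 2))), -20), -47), Rational(1, 27)) = Add(Mul(Add(-20, Mul(6, Pow(2, Rational(1, 2)))), -47), Rational(1, 27)) = Add(Add(940, Mul(-282, Pow(2, Rational(1, 2)))), Rational(1, 27)) = Add(Rational(25381, 27), Mul(-282, Pow(2, Rational(1, 2)))) ≈ 541.23)
Pow(Add(J, M), -1) = Pow(Add(Add(Rational(25381, 27), Mul(-282, Pow(2, Rational(1, 2)))), -72), -1) = Pow(Add(Rational(23437, 27), Mul(-282, Pow(2, Rational(1, 2)))), -1)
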